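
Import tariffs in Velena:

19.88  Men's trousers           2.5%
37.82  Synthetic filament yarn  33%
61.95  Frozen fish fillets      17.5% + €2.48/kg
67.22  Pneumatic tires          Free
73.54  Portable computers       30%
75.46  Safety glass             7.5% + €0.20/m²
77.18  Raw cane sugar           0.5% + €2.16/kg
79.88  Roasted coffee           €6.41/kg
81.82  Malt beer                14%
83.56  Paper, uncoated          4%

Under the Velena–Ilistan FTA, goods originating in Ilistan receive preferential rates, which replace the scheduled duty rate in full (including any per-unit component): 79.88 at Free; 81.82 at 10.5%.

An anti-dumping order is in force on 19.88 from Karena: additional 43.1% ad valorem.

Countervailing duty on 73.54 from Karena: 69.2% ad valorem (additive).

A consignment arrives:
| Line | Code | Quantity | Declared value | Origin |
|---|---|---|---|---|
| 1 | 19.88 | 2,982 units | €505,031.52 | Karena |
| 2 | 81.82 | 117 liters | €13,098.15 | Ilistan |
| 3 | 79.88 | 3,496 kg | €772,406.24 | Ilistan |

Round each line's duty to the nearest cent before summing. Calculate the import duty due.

€231,669.68

Line 1 (19.88, Karena, 2,982 units, €505,031.52):
Base rate for 19.88 is 2.5%.
Additional duty on 19.88 from Karena: +43.1%. Applied ad valorem rate: 2.5% + 43.1% = 45.6%.
Duty = €505,031.52 × 45.6% = €230,294.37.
Line 2 (81.82, Ilistan, 117 liters, €13,098.15):
Base rate for 81.82 is 14%.
Origin Ilistan qualifies under the Velena–Ilistan agreement and 81.82 is covered: preferential rate 10.5% applies instead.
Duty = €13,098.15 × 10.5% = €1,375.31.
Line 3 (79.88, Ilistan, 3,496 kg, €772,406.24):
Base rate for 79.88 is €6.41/kg.
Origin Ilistan qualifies under the Velena–Ilistan agreement and 79.88 is covered: preferential rate Free applies instead.
Duty = €772,406.24 × 0% = €0.00.
Total = €230,294.37 + €1,375.31 + €0.00 = €231,669.68.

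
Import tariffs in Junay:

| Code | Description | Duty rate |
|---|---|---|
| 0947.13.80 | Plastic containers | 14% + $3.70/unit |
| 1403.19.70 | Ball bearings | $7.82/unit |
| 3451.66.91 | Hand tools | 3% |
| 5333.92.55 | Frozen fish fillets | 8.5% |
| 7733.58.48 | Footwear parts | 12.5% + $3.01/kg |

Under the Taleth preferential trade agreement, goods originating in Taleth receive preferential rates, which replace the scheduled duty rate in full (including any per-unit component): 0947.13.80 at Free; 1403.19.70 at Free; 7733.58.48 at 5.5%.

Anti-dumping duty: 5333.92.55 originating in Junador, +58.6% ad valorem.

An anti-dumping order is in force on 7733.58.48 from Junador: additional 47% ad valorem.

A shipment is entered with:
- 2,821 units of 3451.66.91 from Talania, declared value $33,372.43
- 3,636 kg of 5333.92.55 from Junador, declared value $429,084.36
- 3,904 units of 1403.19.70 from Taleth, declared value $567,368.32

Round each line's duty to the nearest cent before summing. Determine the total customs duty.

$288,916.78

Line 1 (3451.66.91, Talania, 2,821 units, $33,372.43):
Base rate for 3451.66.91 is 3%.
Duty = $33,372.43 × 3% = $1,001.17.
Line 2 (5333.92.55, Junador, 3,636 kg, $429,084.36):
Base rate for 5333.92.55 is 8.5%.
Additional duty on 5333.92.55 from Junador: +58.6%. Applied ad valorem rate: 8.5% + 58.6% = 67.1%.
Duty = $429,084.36 × 67.1% = $287,915.61.
Line 3 (1403.19.70, Taleth, 3,904 units, $567,368.32):
Base rate for 1403.19.70 is $7.82/unit.
Origin Taleth qualifies under the Junay–Taleth agreement and 1403.19.70 is covered: preferential rate Free applies instead.
Duty = $567,368.32 × 0% = $0.00.
Total = $1,001.17 + $287,915.61 + $0.00 = $288,916.78.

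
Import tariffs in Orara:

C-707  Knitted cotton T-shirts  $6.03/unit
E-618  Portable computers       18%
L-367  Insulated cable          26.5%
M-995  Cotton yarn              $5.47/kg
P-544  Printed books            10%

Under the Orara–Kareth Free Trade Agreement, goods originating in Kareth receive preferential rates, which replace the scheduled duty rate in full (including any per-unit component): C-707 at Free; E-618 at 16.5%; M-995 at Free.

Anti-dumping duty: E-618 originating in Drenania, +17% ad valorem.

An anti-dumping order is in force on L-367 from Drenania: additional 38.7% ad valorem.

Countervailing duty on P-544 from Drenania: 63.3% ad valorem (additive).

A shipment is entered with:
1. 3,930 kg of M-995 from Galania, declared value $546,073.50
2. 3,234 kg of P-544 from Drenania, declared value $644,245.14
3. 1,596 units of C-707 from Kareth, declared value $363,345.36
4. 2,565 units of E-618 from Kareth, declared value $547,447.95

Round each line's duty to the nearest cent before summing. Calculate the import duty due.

$584,057.70

Line 1 (M-995, Galania, 3,930 kg, $546,073.50):
Base rate for M-995 is $5.47/kg.
M-995 has an FTA preferential rate, but origin Galania is not Kareth; base rate stands.
Duty = 3,930 × $5.47 = $21,497.10.
Line 2 (P-544, Drenania, 3,234 kg, $644,245.14):
Base rate for P-544 is 10%.
Additional duty on P-544 from Drenania: +63.3%. Applied ad valorem rate: 10% + 63.3% = 73.3%.
Duty = $644,245.14 × 73.3% = $472,231.69.
Line 3 (C-707, Kareth, 1,596 units, $363,345.36):
Base rate for C-707 is $6.03/unit.
Origin Kareth qualifies under the Orara–Kareth agreement and C-707 is covered: preferential rate Free applies instead.
Duty = $363,345.36 × 0% = $0.00.
Line 4 (E-618, Kareth, 2,565 units, $547,447.95):
Base rate for E-618 is 18%.
Origin Kareth qualifies under the Orara–Kareth agreement and E-618 is covered: preferential rate 16.5% applies instead.
The additional-duty order on E-618 targets Drenania, not Kareth; it does not apply.
Duty = $547,447.95 × 16.5% = $90,328.91.
Total = $21,497.10 + $472,231.69 + $0.00 + $90,328.91 = $584,057.70.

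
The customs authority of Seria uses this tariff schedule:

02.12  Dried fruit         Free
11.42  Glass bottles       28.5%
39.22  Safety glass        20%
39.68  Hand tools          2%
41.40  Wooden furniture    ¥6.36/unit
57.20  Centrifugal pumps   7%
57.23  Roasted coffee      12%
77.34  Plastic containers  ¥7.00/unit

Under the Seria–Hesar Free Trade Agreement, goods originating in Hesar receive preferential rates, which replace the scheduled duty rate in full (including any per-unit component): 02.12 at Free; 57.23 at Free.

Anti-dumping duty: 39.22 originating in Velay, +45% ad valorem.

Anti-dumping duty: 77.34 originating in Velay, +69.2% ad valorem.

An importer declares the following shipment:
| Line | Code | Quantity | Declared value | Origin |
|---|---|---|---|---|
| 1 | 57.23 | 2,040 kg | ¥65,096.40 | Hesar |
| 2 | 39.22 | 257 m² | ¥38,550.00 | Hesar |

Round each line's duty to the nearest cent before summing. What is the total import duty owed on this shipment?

Line 1 (57.23, Hesar, 2,040 kg, ¥65,096.40):
Base rate for 57.23 is 12%.
Origin Hesar qualifies under the Seria–Hesar agreement and 57.23 is covered: preferential rate Free applies instead.
Duty = ¥65,096.40 × 0% = ¥0.00.
Line 2 (39.22, Hesar, 257 m², ¥38,550.00):
Base rate for 39.22 is 20%.
Origin Hesar is the FTA partner but 39.22 is not on the preference list; base rate stands.
The additional-duty order on 39.22 targets Velay, not Hesar; it does not apply.
Duty = ¥38,550.00 × 20% = ¥7,710.00.
Total = ¥0.00 + ¥7,710.00 = ¥7,710.00.

¥7,710.00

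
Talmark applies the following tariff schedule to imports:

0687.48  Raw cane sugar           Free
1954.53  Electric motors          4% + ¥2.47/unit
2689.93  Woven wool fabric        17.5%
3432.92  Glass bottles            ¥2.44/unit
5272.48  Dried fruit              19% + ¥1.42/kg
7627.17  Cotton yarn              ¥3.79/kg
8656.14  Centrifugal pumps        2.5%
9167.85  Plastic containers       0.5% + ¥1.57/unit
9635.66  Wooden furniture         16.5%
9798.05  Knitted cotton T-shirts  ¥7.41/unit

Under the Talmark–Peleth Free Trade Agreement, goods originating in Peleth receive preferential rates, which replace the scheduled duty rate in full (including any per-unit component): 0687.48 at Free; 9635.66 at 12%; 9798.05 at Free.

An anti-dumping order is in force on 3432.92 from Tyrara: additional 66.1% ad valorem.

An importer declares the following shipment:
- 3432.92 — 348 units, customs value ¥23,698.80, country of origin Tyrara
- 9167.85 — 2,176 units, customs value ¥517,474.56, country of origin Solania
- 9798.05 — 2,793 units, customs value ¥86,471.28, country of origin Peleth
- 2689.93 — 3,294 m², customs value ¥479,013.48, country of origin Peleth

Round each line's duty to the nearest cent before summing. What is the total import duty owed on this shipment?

Line 1 (3432.92, Tyrara, 348 units, ¥23,698.80):
Base rate for 3432.92 is ¥2.44/unit.
Additional duty on 3432.92 from Tyrara: +66.1% ad valorem. Applied ad valorem rate = 66.1%.
Duty = ¥23,698.80 × 66.1% + 348 × ¥2.44 = ¥16,514.03.
Line 2 (9167.85, Solania, 2,176 units, ¥517,474.56):
Base rate for 9167.85 is 0.5% + ¥1.57/unit.
Duty = ¥517,474.56 × 0.5% + 2,176 × ¥1.57 = ¥6,003.69.
Line 3 (9798.05, Peleth, 2,793 units, ¥86,471.28):
Base rate for 9798.05 is ¥7.41/unit.
Origin Peleth qualifies under the Talmark–Peleth agreement and 9798.05 is covered: preferential rate Free applies instead.
Duty = ¥86,471.28 × 0% = ¥0.00.
Line 4 (2689.93, Peleth, 3,294 m², ¥479,013.48):
Base rate for 2689.93 is 17.5%.
Origin Peleth is the FTA partner but 2689.93 is not on the preference list; base rate stands.
Duty = ¥479,013.48 × 17.5% = ¥83,827.36.
Total = ¥16,514.03 + ¥6,003.69 + ¥0.00 + ¥83,827.36 = ¥106,345.08.

¥106,345.08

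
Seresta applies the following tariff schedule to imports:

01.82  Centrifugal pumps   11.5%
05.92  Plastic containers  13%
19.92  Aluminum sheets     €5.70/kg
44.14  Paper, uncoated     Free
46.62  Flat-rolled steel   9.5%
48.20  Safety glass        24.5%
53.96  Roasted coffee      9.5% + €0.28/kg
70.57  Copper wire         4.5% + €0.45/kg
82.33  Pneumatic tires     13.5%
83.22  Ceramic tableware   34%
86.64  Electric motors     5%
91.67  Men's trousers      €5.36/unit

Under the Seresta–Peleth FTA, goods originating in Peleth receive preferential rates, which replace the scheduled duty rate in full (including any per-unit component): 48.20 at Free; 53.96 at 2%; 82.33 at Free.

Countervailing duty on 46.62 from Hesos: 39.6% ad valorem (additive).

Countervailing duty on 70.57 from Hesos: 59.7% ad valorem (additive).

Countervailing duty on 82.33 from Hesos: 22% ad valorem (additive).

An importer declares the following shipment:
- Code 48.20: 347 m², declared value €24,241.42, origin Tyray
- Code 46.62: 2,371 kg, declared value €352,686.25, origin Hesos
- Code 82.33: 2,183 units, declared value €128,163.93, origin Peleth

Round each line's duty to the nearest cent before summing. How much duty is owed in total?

Line 1 (48.20, Tyray, 347 m², €24,241.42):
Base rate for 48.20 is 24.5%.
48.20 has an FTA preferential rate, but origin Tyray is not Peleth; base rate stands.
Duty = €24,241.42 × 24.5% = €5,939.15.
Line 2 (46.62, Hesos, 2,371 kg, €352,686.25):
Base rate for 46.62 is 9.5%.
Additional duty on 46.62 from Hesos: +39.6%. Applied ad valorem rate: 9.5% + 39.6% = 49.1%.
Duty = €352,686.25 × 49.1% = €173,168.95.
Line 3 (82.33, Peleth, 2,183 units, €128,163.93):
Base rate for 82.33 is 13.5%.
Origin Peleth qualifies under the Seresta–Peleth agreement and 82.33 is covered: preferential rate Free applies instead.
The additional-duty order on 82.33 targets Hesos, not Peleth; it does not apply.
Duty = €128,163.93 × 0% = €0.00.
Total = €5,939.15 + €173,168.95 + €0.00 = €179,108.10.

€179,108.10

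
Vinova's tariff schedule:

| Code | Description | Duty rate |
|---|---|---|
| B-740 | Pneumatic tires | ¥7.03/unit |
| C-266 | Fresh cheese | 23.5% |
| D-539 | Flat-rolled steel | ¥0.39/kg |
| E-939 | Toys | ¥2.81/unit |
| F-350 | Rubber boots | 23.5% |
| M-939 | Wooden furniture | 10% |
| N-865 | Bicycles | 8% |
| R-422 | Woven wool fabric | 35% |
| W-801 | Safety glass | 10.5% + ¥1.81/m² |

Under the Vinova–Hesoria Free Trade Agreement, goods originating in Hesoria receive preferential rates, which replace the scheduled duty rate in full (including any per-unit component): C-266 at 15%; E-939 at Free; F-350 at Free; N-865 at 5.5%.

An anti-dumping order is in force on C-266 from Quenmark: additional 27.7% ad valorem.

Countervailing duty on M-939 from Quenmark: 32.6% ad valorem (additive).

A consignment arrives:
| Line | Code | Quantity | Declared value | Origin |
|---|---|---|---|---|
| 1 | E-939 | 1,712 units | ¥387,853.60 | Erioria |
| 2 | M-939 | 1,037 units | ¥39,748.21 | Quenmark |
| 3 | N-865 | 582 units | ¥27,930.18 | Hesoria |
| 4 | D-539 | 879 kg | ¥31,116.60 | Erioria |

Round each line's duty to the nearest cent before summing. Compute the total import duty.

Line 1 (E-939, Erioria, 1,712 units, ¥387,853.60):
Base rate for E-939 is ¥2.81/unit.
E-939 has an FTA preferential rate, but origin Erioria is not Hesoria; base rate stands.
Duty = 1,712 × ¥2.81 = ¥4,810.72.
Line 2 (M-939, Quenmark, 1,037 units, ¥39,748.21):
Base rate for M-939 is 10%.
Additional duty on M-939 from Quenmark: +32.6%. Applied ad valorem rate: 10% + 32.6% = 42.6%.
Duty = ¥39,748.21 × 42.6% = ¥16,932.74.
Line 3 (N-865, Hesoria, 582 units, ¥27,930.18):
Base rate for N-865 is 8%.
Origin Hesoria qualifies under the Vinova–Hesoria agreement and N-865 is covered: preferential rate 5.5% applies instead.
Duty = ¥27,930.18 × 5.5% = ¥1,536.16.
Line 4 (D-539, Erioria, 879 kg, ¥31,116.60):
Base rate for D-539 is ¥0.39/kg.
Duty = 879 × ¥0.39 = ¥342.81.
Total = ¥4,810.72 + ¥16,932.74 + ¥1,536.16 + ¥342.81 = ¥23,622.43.

¥23,622.43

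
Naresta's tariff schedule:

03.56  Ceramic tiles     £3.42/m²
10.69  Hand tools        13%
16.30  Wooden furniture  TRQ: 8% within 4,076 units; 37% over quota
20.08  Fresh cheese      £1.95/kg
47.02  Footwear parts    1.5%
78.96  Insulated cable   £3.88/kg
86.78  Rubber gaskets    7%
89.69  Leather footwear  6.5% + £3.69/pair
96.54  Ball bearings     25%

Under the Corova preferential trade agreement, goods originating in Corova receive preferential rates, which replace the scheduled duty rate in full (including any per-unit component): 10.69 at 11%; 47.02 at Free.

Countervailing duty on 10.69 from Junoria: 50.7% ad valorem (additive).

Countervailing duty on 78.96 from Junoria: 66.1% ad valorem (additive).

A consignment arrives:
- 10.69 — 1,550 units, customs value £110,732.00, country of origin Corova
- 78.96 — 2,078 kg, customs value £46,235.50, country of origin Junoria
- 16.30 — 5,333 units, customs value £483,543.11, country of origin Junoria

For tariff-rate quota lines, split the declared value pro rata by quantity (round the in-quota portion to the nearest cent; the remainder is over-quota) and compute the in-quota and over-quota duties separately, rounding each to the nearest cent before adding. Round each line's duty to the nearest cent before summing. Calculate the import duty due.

Line 1 (10.69, Corova, 1,550 units, £110,732.00):
Base rate for 10.69 is 13%.
Origin Corova qualifies under the Naresta–Corova agreement and 10.69 is covered: preferential rate 11% applies instead.
The additional-duty order on 10.69 targets Junoria, not Corova; it does not apply.
Duty = £110,732.00 × 11% = £12,180.52.
Line 2 (78.96, Junoria, 2,078 kg, £46,235.50):
Base rate for 78.96 is £3.88/kg.
Additional duty on 78.96 from Junoria: +66.1% ad valorem. Applied ad valorem rate = 66.1%.
Duty = £46,235.50 × 66.1% + 2,078 × £3.88 = £38,624.31.
Line 3 (16.30, Junoria, 5,333 units, £483,543.11):
Code 16.30 is under a tariff-rate quota (threshold 4,076 units). In-quota: 4,076 units at 8%; over-quota: 1,257 units at 37%.
Pro-rata value split: in-quota = £483,543.11 × 4,076/5,333 = £369,570.92; over-quota = £483,543.11 − £369,570.92 = £113,972.19.
In-quota duty = £369,570.92 × 8% = £29,565.67. Over-quota duty = £113,972.19 × 37% = £42,169.71.
Line duty = £29,565.67 + £42,169.71 = £71,735.38.
Total = £12,180.52 + £38,624.31 + £71,735.38 = £122,540.21.

£122,540.21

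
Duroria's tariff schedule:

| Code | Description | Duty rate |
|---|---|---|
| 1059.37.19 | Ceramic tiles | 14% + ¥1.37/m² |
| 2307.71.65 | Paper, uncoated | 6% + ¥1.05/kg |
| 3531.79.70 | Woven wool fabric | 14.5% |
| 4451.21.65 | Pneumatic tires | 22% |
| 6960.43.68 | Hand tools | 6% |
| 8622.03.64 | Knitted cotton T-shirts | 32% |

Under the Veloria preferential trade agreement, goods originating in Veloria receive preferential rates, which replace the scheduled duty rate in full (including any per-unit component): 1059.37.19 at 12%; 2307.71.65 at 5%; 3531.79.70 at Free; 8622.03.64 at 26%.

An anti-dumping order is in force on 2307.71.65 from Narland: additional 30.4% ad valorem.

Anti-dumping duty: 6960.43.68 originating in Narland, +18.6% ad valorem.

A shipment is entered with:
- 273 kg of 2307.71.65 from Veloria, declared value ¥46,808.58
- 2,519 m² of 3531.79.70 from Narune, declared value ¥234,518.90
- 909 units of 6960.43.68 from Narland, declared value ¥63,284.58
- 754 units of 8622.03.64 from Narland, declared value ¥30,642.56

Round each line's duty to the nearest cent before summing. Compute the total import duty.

Line 1 (2307.71.65, Veloria, 273 kg, ¥46,808.58):
Base rate for 2307.71.65 is 6% + ¥1.05/kg.
Origin Veloria qualifies under the Duroria–Veloria agreement and 2307.71.65 is covered: preferential rate 5% applies instead.
The additional-duty order on 2307.71.65 targets Narland, not Veloria; it does not apply.
Duty = ¥46,808.58 × 5% = ¥2,340.43.
Line 2 (3531.79.70, Narune, 2,519 m², ¥234,518.90):
Base rate for 3531.79.70 is 14.5%.
3531.79.70 has an FTA preferential rate, but origin Narune is not Veloria; base rate stands.
Duty = ¥234,518.90 × 14.5% = ¥34,005.24.
Line 3 (6960.43.68, Narland, 909 units, ¥63,284.58):
Base rate for 6960.43.68 is 6%.
Additional duty on 6960.43.68 from Narland: +18.6%. Applied ad valorem rate: 6% + 18.6% = 24.6%.
Duty = ¥63,284.58 × 24.6% = ¥15,568.01.
Line 4 (8622.03.64, Narland, 754 units, ¥30,642.56):
Base rate for 8622.03.64 is 32%.
8622.03.64 has an FTA preferential rate, but origin Narland is not Veloria; base rate stands.
Duty = ¥30,642.56 × 32% = ¥9,805.62.
Total = ¥2,340.43 + ¥34,005.24 + ¥15,568.01 + ¥9,805.62 = ¥61,719.30.

¥61,719.30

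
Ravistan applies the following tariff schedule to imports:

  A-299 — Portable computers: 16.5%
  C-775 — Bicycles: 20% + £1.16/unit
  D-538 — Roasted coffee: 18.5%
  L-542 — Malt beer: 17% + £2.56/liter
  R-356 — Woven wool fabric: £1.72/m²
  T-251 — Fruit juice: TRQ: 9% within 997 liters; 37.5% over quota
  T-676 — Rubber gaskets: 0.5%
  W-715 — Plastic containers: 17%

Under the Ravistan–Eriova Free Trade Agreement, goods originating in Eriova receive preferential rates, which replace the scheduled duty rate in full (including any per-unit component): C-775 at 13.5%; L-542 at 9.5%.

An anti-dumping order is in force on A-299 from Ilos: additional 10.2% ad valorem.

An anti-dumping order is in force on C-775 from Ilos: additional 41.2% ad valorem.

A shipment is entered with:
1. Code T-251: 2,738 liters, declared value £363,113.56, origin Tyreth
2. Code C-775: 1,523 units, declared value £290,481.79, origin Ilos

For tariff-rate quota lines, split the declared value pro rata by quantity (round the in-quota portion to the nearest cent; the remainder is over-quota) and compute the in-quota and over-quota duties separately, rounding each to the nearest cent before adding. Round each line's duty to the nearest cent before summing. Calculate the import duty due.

Line 1 (T-251, Tyreth, 2,738 liters, £363,113.56):
Code T-251 is under a tariff-rate quota (threshold 997 liters). In-quota: 997 liters at 9%; over-quota: 1,741 liters at 37.5%.
Pro-rata value split: in-quota = £363,113.56 × 997/2,738 = £132,222.14; over-quota = £363,113.56 − £132,222.14 = £230,891.42.
In-quota duty = £132,222.14 × 9% = £11,899.99. Over-quota duty = £230,891.42 × 37.5% = £86,584.28.
Line duty = £11,899.99 + £86,584.28 = £98,484.27.
Line 2 (C-775, Ilos, 1,523 units, £290,481.79):
Base rate for C-775 is 20% + £1.16/unit.
C-775 has an FTA preferential rate, but origin Ilos is not Eriova; base rate stands.
Additional duty on C-775 from Ilos: +41.2%. Applied ad valorem rate: 20% + 41.2% = 61.2%.
Duty = £290,481.79 × 61.2% + 1,523 × £1.16 = £179,541.54.
Total = £98,484.27 + £179,541.54 = £278,025.81.

£278,025.81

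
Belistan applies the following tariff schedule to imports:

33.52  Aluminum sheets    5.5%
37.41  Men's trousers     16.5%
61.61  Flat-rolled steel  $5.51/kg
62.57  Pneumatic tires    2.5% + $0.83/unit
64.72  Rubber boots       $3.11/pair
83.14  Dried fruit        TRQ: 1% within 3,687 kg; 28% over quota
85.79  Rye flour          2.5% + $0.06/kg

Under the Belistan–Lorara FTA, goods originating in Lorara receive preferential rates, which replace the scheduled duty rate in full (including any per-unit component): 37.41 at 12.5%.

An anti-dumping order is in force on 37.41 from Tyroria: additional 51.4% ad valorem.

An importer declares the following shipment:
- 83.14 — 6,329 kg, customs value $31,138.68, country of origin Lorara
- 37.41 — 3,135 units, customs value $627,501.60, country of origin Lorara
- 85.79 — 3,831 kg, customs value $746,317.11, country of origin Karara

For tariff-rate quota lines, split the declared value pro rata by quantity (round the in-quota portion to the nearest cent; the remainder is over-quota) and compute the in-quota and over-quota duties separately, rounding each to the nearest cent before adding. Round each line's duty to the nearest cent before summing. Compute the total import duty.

$101,146.51

Line 1 (83.14, Lorara, 6,329 kg, $31,138.68):
Code 83.14 is under a tariff-rate quota (threshold 3,687 kg). In-quota: 3,687 kg at 1%; over-quota: 2,642 kg at 28%.
Pro-rata value split: in-quota = $31,138.68 × 3,687/6,329 = $18,140.04; over-quota = $31,138.68 − $18,140.04 = $12,998.64.
In-quota duty = $18,140.04 × 1% = $181.40. Over-quota duty = $12,998.64 × 28% = $3,639.62.
Line duty = $181.40 + $3,639.62 = $3,821.02.
Line 2 (37.41, Lorara, 3,135 units, $627,501.60):
Base rate for 37.41 is 16.5%.
Origin Lorara qualifies under the Belistan–Lorara agreement and 37.41 is covered: preferential rate 12.5% applies instead.
The additional-duty order on 37.41 targets Tyroria, not Lorara; it does not apply.
Duty = $627,501.60 × 12.5% = $78,437.70.
Line 3 (85.79, Karara, 3,831 kg, $746,317.11):
Base rate for 85.79 is 2.5% + $0.06/kg.
Duty = $746,317.11 × 2.5% + 3,831 × $0.06 = $18,887.79.
Total = $3,821.02 + $78,437.70 + $18,887.79 = $101,146.51.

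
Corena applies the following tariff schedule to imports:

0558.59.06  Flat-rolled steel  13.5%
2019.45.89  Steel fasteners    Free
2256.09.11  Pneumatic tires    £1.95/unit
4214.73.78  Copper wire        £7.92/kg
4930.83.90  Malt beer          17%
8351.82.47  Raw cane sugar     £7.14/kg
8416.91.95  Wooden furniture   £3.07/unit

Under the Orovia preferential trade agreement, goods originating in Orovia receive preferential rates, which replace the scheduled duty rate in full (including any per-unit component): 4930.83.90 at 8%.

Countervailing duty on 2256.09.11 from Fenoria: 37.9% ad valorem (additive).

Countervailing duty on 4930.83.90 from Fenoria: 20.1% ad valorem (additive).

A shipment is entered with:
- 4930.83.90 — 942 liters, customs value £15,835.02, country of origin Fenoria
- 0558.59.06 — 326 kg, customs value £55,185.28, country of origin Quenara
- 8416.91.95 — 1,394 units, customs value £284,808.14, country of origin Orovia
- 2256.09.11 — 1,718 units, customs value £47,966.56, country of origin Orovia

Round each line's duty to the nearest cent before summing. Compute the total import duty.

£20,954.48

Line 1 (4930.83.90, Fenoria, 942 liters, £15,835.02):
Base rate for 4930.83.90 is 17%.
4930.83.90 has an FTA preferential rate, but origin Fenoria is not Orovia; base rate stands.
Additional duty on 4930.83.90 from Fenoria: +20.1%. Applied ad valorem rate: 17% + 20.1% = 37.1%.
Duty = £15,835.02 × 37.1% = £5,874.79.
Line 2 (0558.59.06, Quenara, 326 kg, £55,185.28):
Base rate for 0558.59.06 is 13.5%.
Duty = £55,185.28 × 13.5% = £7,450.01.
Line 3 (8416.91.95, Orovia, 1,394 units, £284,808.14):
Base rate for 8416.91.95 is £3.07/unit.
Origin Orovia is the FTA partner but 8416.91.95 is not on the preference list; base rate stands.
Duty = 1,394 × £3.07 = £4,279.58.
Line 4 (2256.09.11, Orovia, 1,718 units, £47,966.56):
Base rate for 2256.09.11 is £1.95/unit.
Origin Orovia is the FTA partner but 2256.09.11 is not on the preference list; base rate stands.
The additional-duty order on 2256.09.11 targets Fenoria, not Orovia; it does not apply.
Duty = 1,718 × £1.95 = £3,350.10.
Total = £5,874.79 + £7,450.01 + £4,279.58 + £3,350.10 = £20,954.48.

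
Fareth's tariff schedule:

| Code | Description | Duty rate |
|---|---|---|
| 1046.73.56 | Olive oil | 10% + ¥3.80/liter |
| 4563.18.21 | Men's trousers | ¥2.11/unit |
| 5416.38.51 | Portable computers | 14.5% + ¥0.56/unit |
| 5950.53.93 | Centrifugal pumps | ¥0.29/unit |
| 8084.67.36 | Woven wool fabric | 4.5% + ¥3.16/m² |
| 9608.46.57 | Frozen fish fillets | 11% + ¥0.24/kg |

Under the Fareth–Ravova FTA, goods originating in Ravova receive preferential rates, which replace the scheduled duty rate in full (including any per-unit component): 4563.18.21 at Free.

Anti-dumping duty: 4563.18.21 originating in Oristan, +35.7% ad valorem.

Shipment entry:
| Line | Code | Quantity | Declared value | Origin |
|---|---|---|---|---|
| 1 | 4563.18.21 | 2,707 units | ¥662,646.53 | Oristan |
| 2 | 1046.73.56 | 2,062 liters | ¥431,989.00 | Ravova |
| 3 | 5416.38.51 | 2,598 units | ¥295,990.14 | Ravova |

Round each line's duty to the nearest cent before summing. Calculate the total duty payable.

¥337,684.53

Line 1 (4563.18.21, Oristan, 2,707 units, ¥662,646.53):
Base rate for 4563.18.21 is ¥2.11/unit.
4563.18.21 has an FTA preferential rate, but origin Oristan is not Ravova; base rate stands.
Additional duty on 4563.18.21 from Oristan: +35.7% ad valorem. Applied ad valorem rate = 35.7%.
Duty = ¥662,646.53 × 35.7% + 2,707 × ¥2.11 = ¥242,276.58.
Line 2 (1046.73.56, Ravova, 2,062 liters, ¥431,989.00):
Base rate for 1046.73.56 is 10% + ¥3.80/liter.
Origin Ravova is the FTA partner but 1046.73.56 is not on the preference list; base rate stands.
Duty = ¥431,989.00 × 10% + 2,062 × ¥3.80 = ¥51,034.50.
Line 3 (5416.38.51, Ravova, 2,598 units, ¥295,990.14):
Base rate for 5416.38.51 is 14.5% + ¥0.56/unit.
Origin Ravova is the FTA partner but 5416.38.51 is not on the preference list; base rate stands.
Duty = ¥295,990.14 × 14.5% + 2,598 × ¥0.56 = ¥44,373.45.
Total = ¥242,276.58 + ¥51,034.50 + ¥44,373.45 = ¥337,684.53.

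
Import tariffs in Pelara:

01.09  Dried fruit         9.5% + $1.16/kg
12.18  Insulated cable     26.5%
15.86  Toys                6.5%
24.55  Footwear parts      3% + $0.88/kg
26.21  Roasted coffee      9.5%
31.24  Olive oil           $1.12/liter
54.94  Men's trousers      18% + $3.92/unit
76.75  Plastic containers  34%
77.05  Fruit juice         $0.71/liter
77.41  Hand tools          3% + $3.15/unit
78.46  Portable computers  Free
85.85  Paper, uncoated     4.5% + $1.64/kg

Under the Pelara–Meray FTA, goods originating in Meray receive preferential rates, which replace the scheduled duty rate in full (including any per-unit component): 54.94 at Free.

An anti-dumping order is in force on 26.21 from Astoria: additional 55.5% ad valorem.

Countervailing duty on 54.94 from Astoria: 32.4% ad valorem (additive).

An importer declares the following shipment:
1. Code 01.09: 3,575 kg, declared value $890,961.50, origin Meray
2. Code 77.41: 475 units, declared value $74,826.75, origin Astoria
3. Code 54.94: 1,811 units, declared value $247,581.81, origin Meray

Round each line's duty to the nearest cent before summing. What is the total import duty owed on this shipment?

Line 1 (01.09, Meray, 3,575 kg, $890,961.50):
Base rate for 01.09 is 9.5% + $1.16/kg.
Origin Meray is the FTA partner but 01.09 is not on the preference list; base rate stands.
Duty = $890,961.50 × 9.5% + 3,575 × $1.16 = $88,788.34.
Line 2 (77.41, Astoria, 475 units, $74,826.75):
Base rate for 77.41 is 3% + $3.15/unit.
Duty = $74,826.75 × 3% + 475 × $3.15 = $3,741.05.
Line 3 (54.94, Meray, 1,811 units, $247,581.81):
Base rate for 54.94 is 18% + $3.92/unit.
Origin Meray qualifies under the Pelara–Meray agreement and 54.94 is covered: preferential rate Free applies instead.
The additional-duty order on 54.94 targets Astoria, not Meray; it does not apply.
Duty = $247,581.81 × 0% = $0.00.
Total = $88,788.34 + $3,741.05 + $0.00 = $92,529.39.

$92,529.39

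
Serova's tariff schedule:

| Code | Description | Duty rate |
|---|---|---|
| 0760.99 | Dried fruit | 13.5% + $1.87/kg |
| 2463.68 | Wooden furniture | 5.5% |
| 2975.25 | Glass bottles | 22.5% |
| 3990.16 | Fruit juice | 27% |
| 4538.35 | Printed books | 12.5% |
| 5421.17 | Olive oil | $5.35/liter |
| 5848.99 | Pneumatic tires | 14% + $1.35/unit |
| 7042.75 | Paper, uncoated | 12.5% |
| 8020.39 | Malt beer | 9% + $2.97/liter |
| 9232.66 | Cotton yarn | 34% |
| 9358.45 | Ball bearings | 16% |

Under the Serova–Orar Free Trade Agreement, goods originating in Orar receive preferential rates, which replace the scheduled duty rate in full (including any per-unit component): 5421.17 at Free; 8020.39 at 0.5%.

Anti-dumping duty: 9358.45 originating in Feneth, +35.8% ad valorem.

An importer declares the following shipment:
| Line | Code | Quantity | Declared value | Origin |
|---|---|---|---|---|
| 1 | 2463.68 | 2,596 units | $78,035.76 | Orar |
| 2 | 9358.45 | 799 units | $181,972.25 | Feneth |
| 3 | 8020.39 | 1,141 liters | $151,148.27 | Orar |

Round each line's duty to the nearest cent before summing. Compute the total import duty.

$99,309.34

Line 1 (2463.68, Orar, 2,596 units, $78,035.76):
Base rate for 2463.68 is 5.5%.
Origin Orar is the FTA partner but 2463.68 is not on the preference list; base rate stands.
Duty = $78,035.76 × 5.5% = $4,291.97.
Line 2 (9358.45, Feneth, 799 units, $181,972.25):
Base rate for 9358.45 is 16%.
Additional duty on 9358.45 from Feneth: +35.8%. Applied ad valorem rate: 16% + 35.8% = 51.8%.
Duty = $181,972.25 × 51.8% = $94,261.63.
Line 3 (8020.39, Orar, 1,141 liters, $151,148.27):
Base rate for 8020.39 is 9% + $2.97/liter.
Origin Orar qualifies under the Serova–Orar agreement and 8020.39 is covered: preferential rate 0.5% applies instead.
Duty = $151,148.27 × 0.5% = $755.74.
Total = $4,291.97 + $94,261.63 + $755.74 = $99,309.34.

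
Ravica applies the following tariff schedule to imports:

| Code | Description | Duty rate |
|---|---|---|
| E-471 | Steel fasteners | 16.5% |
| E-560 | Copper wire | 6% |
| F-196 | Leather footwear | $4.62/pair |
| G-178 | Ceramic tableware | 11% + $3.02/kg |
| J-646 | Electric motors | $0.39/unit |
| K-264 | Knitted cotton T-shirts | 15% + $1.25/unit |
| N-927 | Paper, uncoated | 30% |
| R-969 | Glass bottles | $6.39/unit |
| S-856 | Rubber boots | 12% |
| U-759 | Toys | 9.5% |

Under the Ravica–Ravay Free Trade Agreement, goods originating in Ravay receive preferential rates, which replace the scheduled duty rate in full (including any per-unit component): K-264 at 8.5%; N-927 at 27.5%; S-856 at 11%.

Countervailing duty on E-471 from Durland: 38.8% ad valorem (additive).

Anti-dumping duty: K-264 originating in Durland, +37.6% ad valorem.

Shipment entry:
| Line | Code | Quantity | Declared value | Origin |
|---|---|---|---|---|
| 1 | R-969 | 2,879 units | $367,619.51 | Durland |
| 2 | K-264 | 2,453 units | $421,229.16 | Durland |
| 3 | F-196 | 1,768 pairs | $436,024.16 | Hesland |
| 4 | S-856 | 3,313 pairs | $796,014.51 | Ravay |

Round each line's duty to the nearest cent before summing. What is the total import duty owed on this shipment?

Line 1 (R-969, Durland, 2,879 units, $367,619.51):
Base rate for R-969 is $6.39/unit.
Duty = 2,879 × $6.39 = $18,396.81.
Line 2 (K-264, Durland, 2,453 units, $421,229.16):
Base rate for K-264 is 15% + $1.25/unit.
K-264 has an FTA preferential rate, but origin Durland is not Ravay; base rate stands.
Additional duty on K-264 from Durland: +37.6%. Applied ad valorem rate: 15% + 37.6% = 52.6%.
Duty = $421,229.16 × 52.6% + 2,453 × $1.25 = $224,632.79.
Line 3 (F-196, Hesland, 1,768 pairs, $436,024.16):
Base rate for F-196 is $4.62/pair.
Duty = 1,768 × $4.62 = $8,168.16.
Line 4 (S-856, Ravay, 3,313 pairs, $796,014.51):
Base rate for S-856 is 12%.
Origin Ravay qualifies under the Ravica–Ravay agreement and S-856 is covered: preferential rate 11% applies instead.
Duty = $796,014.51 × 11% = $87,561.60.
Total = $18,396.81 + $224,632.79 + $8,168.16 + $87,561.60 = $338,759.36.

$338,759.36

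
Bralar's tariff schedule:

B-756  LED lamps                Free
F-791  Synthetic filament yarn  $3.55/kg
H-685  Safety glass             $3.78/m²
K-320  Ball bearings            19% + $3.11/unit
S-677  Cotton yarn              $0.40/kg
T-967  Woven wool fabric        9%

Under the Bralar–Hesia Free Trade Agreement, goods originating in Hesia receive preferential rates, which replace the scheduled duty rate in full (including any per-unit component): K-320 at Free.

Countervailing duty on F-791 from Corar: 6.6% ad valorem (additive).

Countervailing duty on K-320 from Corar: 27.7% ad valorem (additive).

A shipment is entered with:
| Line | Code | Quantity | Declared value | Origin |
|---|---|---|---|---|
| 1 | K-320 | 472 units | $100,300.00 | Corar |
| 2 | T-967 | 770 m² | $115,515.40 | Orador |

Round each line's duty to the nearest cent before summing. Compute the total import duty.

$58,704.41

Line 1 (K-320, Corar, 472 units, $100,300.00):
Base rate for K-320 is 19% + $3.11/unit.
K-320 has an FTA preferential rate, but origin Corar is not Hesia; base rate stands.
Additional duty on K-320 from Corar: +27.7%. Applied ad valorem rate: 19% + 27.7% = 46.7%.
Duty = $100,300.00 × 46.7% + 472 × $3.11 = $48,308.02.
Line 2 (T-967, Orador, 770 m², $115,515.40):
Base rate for T-967 is 9%.
Duty = $115,515.40 × 9% = $10,396.39.
Total = $48,308.02 + $10,396.39 = $58,704.41.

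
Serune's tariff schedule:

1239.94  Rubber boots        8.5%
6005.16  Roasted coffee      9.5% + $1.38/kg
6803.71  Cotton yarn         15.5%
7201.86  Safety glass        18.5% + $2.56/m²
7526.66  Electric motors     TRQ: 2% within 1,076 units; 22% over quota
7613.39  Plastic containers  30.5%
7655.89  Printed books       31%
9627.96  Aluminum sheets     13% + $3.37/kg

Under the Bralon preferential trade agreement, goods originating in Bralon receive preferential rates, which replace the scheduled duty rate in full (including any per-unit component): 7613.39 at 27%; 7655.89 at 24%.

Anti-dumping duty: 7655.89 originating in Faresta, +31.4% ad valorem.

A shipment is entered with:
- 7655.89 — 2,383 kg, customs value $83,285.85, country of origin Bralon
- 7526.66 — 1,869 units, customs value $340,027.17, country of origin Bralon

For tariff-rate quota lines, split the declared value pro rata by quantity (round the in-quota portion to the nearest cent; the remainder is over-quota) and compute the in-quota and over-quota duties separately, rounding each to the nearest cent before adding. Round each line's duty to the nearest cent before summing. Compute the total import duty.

$55,643.24

Line 1 (7655.89, Bralon, 2,383 kg, $83,285.85):
Base rate for 7655.89 is 31%.
Origin Bralon qualifies under the Serune–Bralon agreement and 7655.89 is covered: preferential rate 24% applies instead.
The additional-duty order on 7655.89 targets Faresta, not Bralon; it does not apply.
Duty = $83,285.85 × 24% = $19,988.60.
Line 2 (7526.66, Bralon, 1,869 units, $340,027.17):
Code 7526.66 is under a tariff-rate quota (threshold 1,076 units). In-quota: 1,076 units at 2%; over-quota: 793 units at 22%.
Pro-rata value split: in-quota = $340,027.17 × 1,076/1,869 = $195,756.68; over-quota = $340,027.17 − $195,756.68 = $144,270.49.
In-quota duty = $195,756.68 × 2% = $3,915.13. Over-quota duty = $144,270.49 × 22% = $31,739.51.
Line duty = $3,915.13 + $31,739.51 = $35,654.64.
Total = $19,988.60 + $35,654.64 = $55,643.24.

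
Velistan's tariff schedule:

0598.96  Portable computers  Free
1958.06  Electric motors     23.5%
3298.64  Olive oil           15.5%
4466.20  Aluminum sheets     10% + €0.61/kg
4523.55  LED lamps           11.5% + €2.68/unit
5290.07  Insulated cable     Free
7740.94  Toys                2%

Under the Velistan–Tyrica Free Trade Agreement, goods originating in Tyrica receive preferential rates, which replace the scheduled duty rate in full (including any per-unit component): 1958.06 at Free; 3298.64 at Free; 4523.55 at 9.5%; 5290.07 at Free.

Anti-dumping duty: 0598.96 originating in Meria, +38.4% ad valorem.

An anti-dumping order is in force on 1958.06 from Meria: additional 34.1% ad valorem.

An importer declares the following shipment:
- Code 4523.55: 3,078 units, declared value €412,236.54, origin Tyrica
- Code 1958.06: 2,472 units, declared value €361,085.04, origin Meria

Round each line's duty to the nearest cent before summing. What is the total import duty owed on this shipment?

Line 1 (4523.55, Tyrica, 3,078 units, €412,236.54):
Base rate for 4523.55 is 11.5% + €2.68/unit.
Origin Tyrica qualifies under the Velistan–Tyrica agreement and 4523.55 is covered: preferential rate 9.5% applies instead.
Duty = €412,236.54 × 9.5% = €39,162.47.
Line 2 (1958.06, Meria, 2,472 units, €361,085.04):
Base rate for 1958.06 is 23.5%.
1958.06 has an FTA preferential rate, but origin Meria is not Tyrica; base rate stands.
Additional duty on 1958.06 from Meria: +34.1%. Applied ad valorem rate: 23.5% + 34.1% = 57.6%.
Duty = €361,085.04 × 57.6% = €207,984.98.
Total = €39,162.47 + €207,984.98 = €247,147.45.

€247,147.45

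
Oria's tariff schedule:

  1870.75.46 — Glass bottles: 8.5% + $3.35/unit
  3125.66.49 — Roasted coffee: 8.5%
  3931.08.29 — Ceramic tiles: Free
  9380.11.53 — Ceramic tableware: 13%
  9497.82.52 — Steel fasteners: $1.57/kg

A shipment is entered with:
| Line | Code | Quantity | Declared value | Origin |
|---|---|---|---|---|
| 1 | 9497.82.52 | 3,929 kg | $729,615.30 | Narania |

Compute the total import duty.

$6,168.53

Line 1 (9497.82.52, Narania, 3,929 kg, $729,615.30):
Base rate for 9497.82.52 is $1.57/kg.
Duty = 3,929 × $1.57 = $6,168.53.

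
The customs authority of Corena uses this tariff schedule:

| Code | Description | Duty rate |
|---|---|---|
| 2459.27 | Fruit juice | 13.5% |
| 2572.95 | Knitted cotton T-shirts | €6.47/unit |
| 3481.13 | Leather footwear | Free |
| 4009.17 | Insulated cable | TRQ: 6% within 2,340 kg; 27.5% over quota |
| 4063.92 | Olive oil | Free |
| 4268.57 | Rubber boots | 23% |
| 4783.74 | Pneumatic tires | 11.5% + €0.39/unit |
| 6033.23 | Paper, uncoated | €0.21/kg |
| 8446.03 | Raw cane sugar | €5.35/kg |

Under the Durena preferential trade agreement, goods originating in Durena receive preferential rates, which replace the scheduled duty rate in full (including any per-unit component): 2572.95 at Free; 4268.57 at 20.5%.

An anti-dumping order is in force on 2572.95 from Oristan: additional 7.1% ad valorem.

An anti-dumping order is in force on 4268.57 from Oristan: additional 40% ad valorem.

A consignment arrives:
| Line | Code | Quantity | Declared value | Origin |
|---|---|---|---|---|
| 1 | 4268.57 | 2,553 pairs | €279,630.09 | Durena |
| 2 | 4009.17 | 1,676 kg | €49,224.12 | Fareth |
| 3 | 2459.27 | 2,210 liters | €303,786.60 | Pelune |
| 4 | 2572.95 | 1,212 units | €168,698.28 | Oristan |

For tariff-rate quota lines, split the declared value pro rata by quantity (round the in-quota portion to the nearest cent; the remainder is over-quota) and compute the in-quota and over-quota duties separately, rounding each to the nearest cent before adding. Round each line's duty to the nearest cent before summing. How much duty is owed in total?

Line 1 (4268.57, Durena, 2,553 pairs, €279,630.09):
Base rate for 4268.57 is 23%.
Origin Durena qualifies under the Corena–Durena agreement and 4268.57 is covered: preferential rate 20.5% applies instead.
The additional-duty order on 4268.57 targets Oristan, not Durena; it does not apply.
Duty = €279,630.09 × 20.5% = €57,324.17.
Line 2 (4009.17, Fareth, 1,676 kg, €49,224.12):
Code 4009.17 is under a tariff-rate quota (threshold 2,340 kg). Quantity 1,676 kg is within the quota, so the in-quota rate 6% applies to the full value.
Duty = €49,224.12 × 6% = €2,953.45.
Line 3 (2459.27, Pelune, 2,210 liters, €303,786.60):
Base rate for 2459.27 is 13.5%.
Duty = €303,786.60 × 13.5% = €41,011.19.
Line 4 (2572.95, Oristan, 1,212 units, €168,698.28):
Base rate for 2572.95 is €6.47/unit.
2572.95 has an FTA preferential rate, but origin Oristan is not Durena; base rate stands.
Additional duty on 2572.95 from Oristan: +7.1% ad valorem. Applied ad valorem rate = 7.1%.
Duty = €168,698.28 × 7.1% + 1,212 × €6.47 = €19,819.22.
Total = €57,324.17 + €2,953.45 + €41,011.19 + €19,819.22 = €121,108.03.

€121,108.03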